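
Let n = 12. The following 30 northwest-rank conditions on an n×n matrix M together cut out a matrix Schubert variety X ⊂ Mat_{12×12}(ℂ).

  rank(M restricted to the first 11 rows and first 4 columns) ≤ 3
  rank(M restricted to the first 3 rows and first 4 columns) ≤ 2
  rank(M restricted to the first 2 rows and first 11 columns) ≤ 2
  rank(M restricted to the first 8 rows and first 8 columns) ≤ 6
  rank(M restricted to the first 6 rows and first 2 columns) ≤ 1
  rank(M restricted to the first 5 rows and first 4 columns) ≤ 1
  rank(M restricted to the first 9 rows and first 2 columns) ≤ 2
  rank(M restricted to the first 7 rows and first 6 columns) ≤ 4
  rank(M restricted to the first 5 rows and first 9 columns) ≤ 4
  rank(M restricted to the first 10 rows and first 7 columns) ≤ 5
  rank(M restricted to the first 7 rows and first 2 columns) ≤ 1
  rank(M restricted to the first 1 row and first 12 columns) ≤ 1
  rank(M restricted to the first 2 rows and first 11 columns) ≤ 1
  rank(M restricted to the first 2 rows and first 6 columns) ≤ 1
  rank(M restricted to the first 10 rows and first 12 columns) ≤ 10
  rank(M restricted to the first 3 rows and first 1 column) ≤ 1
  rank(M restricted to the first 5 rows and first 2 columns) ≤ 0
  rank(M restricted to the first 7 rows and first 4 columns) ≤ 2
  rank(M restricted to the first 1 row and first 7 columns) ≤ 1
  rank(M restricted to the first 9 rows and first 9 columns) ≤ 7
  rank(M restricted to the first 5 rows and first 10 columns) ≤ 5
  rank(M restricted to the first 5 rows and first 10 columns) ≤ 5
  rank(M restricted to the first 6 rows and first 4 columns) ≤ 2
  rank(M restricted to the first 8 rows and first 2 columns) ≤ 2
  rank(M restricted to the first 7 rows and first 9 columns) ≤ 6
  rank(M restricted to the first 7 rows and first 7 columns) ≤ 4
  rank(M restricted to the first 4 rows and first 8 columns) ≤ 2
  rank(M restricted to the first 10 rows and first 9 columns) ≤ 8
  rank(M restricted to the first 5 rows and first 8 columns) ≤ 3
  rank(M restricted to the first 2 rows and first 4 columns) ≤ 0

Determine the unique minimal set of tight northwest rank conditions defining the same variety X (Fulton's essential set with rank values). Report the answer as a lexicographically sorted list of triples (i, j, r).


Propagating the 30 rank bounds to every northwest block:

  R[1]: 0  0  0  0  1  1  1  1  1  1  1  1
  R[2]: 0  0  0  0  1  1  1  1  1  1  1  2
  R[3]: 0  0  1  1  2  2  2  2  2  2  2  3
  R[4]: 0  0  1  1  2  2  2  2  3  3  3  4
  R[5]: 0  0  1  1  2  3  3  3  4  4  4  5
  R[6]: 1  1  2  2  3  4  4  4  5  5  5  6
  R[7]: 1  1  2  2  3  4  4  5  6  6  6  7
  R[8]: 1  2  3  3  4  5  5  6  7  7  7  8
  R[9]: 1  2  3  3  4  5  5  6  7  8  8  9
  R[10]: 1  2  3  3  4  5  5  6  7  8  9  10
  R[11]: 1  2  3  3  4  5  6  7  8  9  10  11
  R[12]: 1  2  3  4  5  6  7  8  9  10  11  12

reading off 1-entries of Δ²R: w = (5, 12, 3, 9, 6, 1, 8, 2, 10, 11, 7, 4).

|D(w)|=33, |Ess(w)|=10:

[(2, 4, 0), (2, 11, 1), (4, 8, 2), (5, 2, 0), (5, 4, 1), (7, 2, 1), (7, 4, 2), (7, 7, 4), (10, 7, 5), (11, 4, 3)]


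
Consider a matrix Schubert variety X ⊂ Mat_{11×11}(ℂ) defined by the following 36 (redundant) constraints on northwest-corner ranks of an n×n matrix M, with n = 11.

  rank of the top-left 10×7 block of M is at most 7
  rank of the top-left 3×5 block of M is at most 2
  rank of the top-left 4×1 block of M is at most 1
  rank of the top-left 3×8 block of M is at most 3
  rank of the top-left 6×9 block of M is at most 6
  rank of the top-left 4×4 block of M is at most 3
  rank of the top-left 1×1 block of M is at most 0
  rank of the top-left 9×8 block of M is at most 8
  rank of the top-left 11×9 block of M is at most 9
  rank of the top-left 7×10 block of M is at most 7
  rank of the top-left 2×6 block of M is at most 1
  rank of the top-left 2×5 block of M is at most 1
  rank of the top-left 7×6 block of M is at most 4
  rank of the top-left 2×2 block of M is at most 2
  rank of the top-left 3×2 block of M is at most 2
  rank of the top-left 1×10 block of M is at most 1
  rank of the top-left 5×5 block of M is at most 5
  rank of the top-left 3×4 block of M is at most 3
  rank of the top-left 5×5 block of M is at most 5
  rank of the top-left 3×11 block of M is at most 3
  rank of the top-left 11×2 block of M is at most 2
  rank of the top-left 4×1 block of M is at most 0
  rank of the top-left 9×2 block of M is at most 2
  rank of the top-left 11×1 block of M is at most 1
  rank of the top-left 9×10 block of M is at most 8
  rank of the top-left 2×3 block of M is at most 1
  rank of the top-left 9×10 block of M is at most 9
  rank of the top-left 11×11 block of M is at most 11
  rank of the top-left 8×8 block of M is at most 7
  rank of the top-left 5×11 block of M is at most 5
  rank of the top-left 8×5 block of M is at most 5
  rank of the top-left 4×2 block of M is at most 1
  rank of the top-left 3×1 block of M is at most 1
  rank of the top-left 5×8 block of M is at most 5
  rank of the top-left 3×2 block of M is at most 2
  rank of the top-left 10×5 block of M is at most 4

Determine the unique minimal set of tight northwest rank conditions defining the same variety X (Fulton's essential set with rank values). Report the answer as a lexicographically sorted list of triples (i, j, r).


Propagating the 36 rank bounds to every northwest block:

  0  1  1  1  1  1  1  1  1  1  1
  0  1  1  1  1  1  2  2  2  2  2
  0  1  2  2  2  2  3  3  3  3  3
  0  1  2  3  3  3  4  4  4  4  4
  1  2  3  4  4  4  5  5  5  5  5
  1  2  3  4  4  4  5  6  6  6  6
  1  2  3  4  4  4  5  6  7  7  7
  1  2  3  4  4  5  6  7  8  8  8
  1  2  3  4  4  5  6  7  8  8  9
  1  2  3  4  4  5  6  7  8  9  10
  1  2  3  4  5  6  7  8  9  10  11

reading off 1-entries of Δ²R: w = (2, 7, 3, 4, 1, 8, 9, 6, 11, 10, 5).

5 SE-corners of the 16-cell Rothe diagram give Ess(w):

[(2, 6, 1), (4, 1, 0), (7, 6, 4), (9, 10, 8), (10, 5, 4)]


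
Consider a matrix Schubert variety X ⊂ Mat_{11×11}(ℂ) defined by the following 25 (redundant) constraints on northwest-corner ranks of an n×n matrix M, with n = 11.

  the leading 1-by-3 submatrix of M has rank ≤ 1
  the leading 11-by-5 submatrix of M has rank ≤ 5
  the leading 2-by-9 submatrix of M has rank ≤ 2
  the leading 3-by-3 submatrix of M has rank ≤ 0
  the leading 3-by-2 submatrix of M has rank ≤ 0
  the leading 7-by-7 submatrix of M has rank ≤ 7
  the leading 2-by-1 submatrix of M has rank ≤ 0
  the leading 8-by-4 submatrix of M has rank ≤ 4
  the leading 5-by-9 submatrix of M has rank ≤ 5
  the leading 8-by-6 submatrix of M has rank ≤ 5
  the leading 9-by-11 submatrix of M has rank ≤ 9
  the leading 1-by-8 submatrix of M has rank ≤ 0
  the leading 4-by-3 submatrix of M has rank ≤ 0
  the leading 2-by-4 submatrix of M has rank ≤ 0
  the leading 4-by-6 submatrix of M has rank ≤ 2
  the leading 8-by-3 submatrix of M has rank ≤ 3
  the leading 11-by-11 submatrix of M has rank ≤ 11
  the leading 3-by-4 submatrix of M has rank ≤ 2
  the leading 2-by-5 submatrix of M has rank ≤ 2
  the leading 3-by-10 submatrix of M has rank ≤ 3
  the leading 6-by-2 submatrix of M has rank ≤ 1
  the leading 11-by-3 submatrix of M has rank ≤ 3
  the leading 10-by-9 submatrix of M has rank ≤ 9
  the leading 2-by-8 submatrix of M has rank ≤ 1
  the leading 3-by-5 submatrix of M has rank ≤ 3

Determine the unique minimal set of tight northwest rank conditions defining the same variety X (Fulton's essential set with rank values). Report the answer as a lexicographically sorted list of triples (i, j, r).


Recovering R(i,j) via the rank-extension bound from the 25 conditions:

  0, 0, 0, 0, 0, 0, 0, 0, 1, 1, 1
  0, 0, 0, 0, 1, 1, 1, 1, 2, 2, 2
  0, 0, 0, 1, 2, 2, 2, 2, 3, 3, 3
  0, 0, 0, 1, 2, 2, 3, 3, 4, 4, 4
  1, 1, 1, 2, 3, 3, 4, 4, 5, 5, 5
  1, 1, 2, 3, 4, 4, 5, 5, 6, 6, 6
  1, 2, 3, 4, 5, 5, 6, 6, 7, 7, 7
  1, 2, 3, 4, 5, 5, 6, 7, 8, 8, 8
  1, 2, 3, 4, 5, 6, 7, 8, 9, 9, 9
  1, 2, 3, 4, 5, 6, 7, 8, 9, 10, 10
  1, 2, 3, 4, 5, 6, 7, 8, 9, 10, 11

second differences of R give the permutation w = (9, 5, 4, 7, 1, 3, 2, 8, 6, 10, 11).

D(w) has 21 cells with 6 SE-corners; essential set:

[(1, 8, 0), (2, 4, 0), (4, 3, 0), (4, 6, 2), (6, 2, 1), (8, 6, 5)]


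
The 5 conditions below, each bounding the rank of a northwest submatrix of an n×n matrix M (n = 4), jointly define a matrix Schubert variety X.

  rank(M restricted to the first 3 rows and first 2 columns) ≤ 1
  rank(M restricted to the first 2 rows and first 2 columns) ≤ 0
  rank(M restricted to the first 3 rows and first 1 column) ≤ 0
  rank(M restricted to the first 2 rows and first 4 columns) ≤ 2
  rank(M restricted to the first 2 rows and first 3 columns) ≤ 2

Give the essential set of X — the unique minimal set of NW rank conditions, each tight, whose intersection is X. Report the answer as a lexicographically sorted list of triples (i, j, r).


Computing R[i][j] = min implied NW-rank bound (n=4, 5 conditions):

  i=1: 0, 0, 1, 1
  i=2: 0, 0, 1, 2
  i=3: 0, 1, 2, 3
  i=4: 1, 2, 3, 4

so w = (3, 4, 2, 1).

D(w) has 5 cells with 2 SE-corners; essential set:

[(2, 2, 0), (3, 1, 0)]


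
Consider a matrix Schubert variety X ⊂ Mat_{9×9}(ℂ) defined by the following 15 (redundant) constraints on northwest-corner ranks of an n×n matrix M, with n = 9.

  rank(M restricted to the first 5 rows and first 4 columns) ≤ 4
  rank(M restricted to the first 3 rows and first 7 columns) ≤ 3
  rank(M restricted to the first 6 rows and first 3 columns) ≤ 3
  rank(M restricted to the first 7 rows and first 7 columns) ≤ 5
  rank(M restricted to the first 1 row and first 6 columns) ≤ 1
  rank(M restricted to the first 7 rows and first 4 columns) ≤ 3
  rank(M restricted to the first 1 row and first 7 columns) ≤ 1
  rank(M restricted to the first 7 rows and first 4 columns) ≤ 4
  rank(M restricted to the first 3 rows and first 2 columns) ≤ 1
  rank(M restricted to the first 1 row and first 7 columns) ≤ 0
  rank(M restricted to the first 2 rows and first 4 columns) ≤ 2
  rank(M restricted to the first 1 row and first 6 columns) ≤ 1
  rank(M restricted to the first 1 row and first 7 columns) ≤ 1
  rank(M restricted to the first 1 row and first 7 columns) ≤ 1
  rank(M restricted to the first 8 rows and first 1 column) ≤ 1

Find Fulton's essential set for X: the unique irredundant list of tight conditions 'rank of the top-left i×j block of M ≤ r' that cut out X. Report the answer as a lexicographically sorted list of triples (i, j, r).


The tightest implied rank at each (i,j), from the 15 conditions:

  0  0  0  0  0  0  0  1  1
  1  1  1  1  1  1  1  2  2
  1  1  2  2  2  2  2  3  3
  1  2  3  3  3  3  3  4  4
  1  2  3  3  4  4  4  5  5
  1  2  3  3  4  5  5  6  6
  1  2  3  3  4  5  5  6  7
  1  2  3  4  5  6  6  7  8
  1  2  3  4  5  6  7  8  9

so w = (8, 1, 3, 2, 5, 6, 9, 4, 7).

4 SE-corners of the 12-cell Rothe diagram give Ess(w):

[(1, 7, 0), (3, 2, 1), (7, 4, 3), (7, 7, 5)]


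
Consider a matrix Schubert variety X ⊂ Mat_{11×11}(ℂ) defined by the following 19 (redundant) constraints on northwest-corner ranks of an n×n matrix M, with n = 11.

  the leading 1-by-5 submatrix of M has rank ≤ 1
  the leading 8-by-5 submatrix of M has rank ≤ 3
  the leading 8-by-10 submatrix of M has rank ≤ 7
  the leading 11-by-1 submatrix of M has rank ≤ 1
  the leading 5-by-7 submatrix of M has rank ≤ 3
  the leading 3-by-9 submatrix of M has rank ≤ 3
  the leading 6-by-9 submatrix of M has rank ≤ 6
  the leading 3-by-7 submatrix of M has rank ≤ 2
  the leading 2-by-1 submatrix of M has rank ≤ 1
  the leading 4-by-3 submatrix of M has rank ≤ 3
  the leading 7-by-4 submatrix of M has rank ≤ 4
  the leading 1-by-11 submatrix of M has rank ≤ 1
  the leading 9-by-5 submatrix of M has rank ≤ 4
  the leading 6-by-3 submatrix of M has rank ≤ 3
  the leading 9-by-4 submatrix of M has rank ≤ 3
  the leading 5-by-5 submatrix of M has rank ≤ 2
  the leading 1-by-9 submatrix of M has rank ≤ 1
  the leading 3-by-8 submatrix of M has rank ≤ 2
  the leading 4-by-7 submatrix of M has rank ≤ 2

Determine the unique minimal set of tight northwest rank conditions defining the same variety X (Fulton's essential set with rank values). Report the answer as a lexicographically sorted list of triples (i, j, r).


Computing R[i][j] = min implied NW-rank bound (n=11, 19 conditions):

  1  1  1  1  1  1  1  1  1  1  1
  1  2  2  2  2  2  2  2  2  2  2
  1  2  2  2  2  2  2  2  3  3  3
  1  2  2  2  2  2  2  3  4  4  4
  1  2  2  2  2  3  3  4  5  5  5
  1  2  3  3  3  4  4  5  6  6  6
  1  2  3  3  3  4  5  6  7  7  7
  1  2  3  3  3  4  5  6  7  7  8
  1  2  3  3  4  5  6  7  8  8  9
  1  2  3  4  5  6  7  8  9  9  10
  1  2  3  4  5  6  7  8  9  10  11

hence w(1..11) = (1, 2, 9, 8, 6, 3, 7, 11, 5, 4, 10).

Fulton essential set (6 of the 20 Rothe cells):

[(3, 8, 2), (4, 7, 2), (5, 5, 2), (8, 5, 3), (8, 10, 7), (9, 4, 3)]


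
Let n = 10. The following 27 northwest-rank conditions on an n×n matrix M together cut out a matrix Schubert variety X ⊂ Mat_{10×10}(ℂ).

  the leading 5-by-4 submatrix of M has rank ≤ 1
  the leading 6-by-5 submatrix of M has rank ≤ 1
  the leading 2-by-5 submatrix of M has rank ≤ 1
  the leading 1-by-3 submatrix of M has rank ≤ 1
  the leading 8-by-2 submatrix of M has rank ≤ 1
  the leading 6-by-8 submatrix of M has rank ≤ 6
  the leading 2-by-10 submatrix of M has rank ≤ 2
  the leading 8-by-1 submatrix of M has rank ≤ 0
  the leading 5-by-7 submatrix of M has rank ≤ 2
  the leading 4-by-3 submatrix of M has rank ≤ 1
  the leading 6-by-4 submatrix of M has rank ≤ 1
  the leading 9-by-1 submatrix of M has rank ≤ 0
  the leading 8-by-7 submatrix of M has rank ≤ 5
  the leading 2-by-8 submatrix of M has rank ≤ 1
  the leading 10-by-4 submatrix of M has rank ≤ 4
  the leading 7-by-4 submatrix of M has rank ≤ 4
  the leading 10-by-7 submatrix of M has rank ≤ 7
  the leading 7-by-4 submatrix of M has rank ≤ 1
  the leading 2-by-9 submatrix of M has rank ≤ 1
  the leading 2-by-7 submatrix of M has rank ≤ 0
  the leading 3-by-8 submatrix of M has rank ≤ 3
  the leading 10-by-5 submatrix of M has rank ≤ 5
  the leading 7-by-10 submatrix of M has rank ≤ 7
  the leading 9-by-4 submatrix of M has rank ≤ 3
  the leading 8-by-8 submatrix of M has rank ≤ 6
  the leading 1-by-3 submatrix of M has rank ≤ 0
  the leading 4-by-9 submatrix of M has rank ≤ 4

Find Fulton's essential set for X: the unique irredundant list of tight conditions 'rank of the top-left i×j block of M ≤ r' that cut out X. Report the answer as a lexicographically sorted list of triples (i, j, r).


Propagating the 27 rank bounds to every northwest block:

  i=1: 0 | 0 | 0 | 0 | 0 | 0 | 0 | 1 | 1 | 1
  i=2: 0 | 0 | 0 | 0 | 0 | 0 | 0 | 1 | 1 | 2
  i=3: 0 | 1 | 1 | 1 | 1 | 1 | 1 | 2 | 2 | 3
  i=4: 0 | 1 | 1 | 1 | 1 | 2 | 2 | 3 | 3 | 4
  i=5: 0 | 1 | 1 | 1 | 1 | 2 | 2 | 3 | 4 | 5
  i=6: 0 | 1 | 1 | 1 | 1 | 2 | 3 | 4 | 5 | 6
  i=7: 0 | 1 | 1 | 1 | 2 | 3 | 4 | 5 | 6 | 7
  i=8: 0 | 1 | 2 | 2 | 3 | 4 | 5 | 6 | 7 | 8
  i=9: 0 | 1 | 2 | 3 | 4 | 5 | 6 | 7 | 8 | 9
  i=10: 1 | 2 | 3 | 4 | 5 | 6 | 7 | 8 | 9 | 10

second differences of R give the permutation w = (8, 10, 2, 6, 9, 7, 5, 3, 4, 1).

D(w) has 34 cells with 6 SE-corners; essential set:

[(2, 7, 0), (2, 9, 1), (5, 7, 2), (6, 5, 1), (7, 4, 1), (9, 1, 0)]


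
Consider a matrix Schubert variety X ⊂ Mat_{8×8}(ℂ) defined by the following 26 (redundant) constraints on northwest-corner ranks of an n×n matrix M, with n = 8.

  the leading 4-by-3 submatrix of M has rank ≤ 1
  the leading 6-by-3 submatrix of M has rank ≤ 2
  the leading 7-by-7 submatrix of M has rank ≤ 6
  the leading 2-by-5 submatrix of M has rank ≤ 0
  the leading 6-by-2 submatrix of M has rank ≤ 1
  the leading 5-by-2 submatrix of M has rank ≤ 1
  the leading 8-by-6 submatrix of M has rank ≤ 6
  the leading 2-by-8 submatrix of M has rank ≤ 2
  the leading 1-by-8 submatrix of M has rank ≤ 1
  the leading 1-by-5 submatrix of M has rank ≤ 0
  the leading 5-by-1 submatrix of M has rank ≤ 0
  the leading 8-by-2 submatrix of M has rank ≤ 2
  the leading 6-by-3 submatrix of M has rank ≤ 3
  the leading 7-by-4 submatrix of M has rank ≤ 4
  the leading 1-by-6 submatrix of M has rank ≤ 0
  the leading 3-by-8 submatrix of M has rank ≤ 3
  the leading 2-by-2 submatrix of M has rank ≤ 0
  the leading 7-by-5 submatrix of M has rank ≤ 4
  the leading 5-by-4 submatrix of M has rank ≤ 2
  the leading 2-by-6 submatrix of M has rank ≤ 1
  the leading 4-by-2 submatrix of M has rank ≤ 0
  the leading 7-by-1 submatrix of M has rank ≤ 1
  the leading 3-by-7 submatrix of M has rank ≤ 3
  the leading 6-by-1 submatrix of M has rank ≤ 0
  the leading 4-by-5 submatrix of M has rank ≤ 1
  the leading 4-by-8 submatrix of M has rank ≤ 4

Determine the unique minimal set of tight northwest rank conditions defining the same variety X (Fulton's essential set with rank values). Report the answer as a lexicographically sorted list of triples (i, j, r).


The tightest implied rank at each (i,j), from the 26 conditions:

  row 1: 0 | 0 | 0 | 0 | 0 | 0 | 1 | 1
  row 2: 0 | 0 | 0 | 0 | 0 | 1 | 2 | 2
  row 3: 0 | 0 | 1 | 1 | 1 | 2 | 3 | 3
  row 4: 0 | 0 | 1 | 1 | 1 | 2 | 3 | 4
  row 5: 0 | 1 | 2 | 2 | 2 | 3 | 4 | 5
  row 6: 0 | 1 | 2 | 3 | 3 | 4 | 5 | 6
  row 7: 1 | 2 | 3 | 4 | 4 | 5 | 6 | 7
  row 8: 1 | 2 | 3 | 4 | 5 | 6 | 7 | 8

the unique w with this rank table is (7, 6, 3, 8, 2, 4, 1, 5).

|D(w)|=19, |Ess(w)|=5:

[(1, 6, 0), (2, 5, 0), (4, 2, 0), (4, 5, 1), (6, 1, 0)]


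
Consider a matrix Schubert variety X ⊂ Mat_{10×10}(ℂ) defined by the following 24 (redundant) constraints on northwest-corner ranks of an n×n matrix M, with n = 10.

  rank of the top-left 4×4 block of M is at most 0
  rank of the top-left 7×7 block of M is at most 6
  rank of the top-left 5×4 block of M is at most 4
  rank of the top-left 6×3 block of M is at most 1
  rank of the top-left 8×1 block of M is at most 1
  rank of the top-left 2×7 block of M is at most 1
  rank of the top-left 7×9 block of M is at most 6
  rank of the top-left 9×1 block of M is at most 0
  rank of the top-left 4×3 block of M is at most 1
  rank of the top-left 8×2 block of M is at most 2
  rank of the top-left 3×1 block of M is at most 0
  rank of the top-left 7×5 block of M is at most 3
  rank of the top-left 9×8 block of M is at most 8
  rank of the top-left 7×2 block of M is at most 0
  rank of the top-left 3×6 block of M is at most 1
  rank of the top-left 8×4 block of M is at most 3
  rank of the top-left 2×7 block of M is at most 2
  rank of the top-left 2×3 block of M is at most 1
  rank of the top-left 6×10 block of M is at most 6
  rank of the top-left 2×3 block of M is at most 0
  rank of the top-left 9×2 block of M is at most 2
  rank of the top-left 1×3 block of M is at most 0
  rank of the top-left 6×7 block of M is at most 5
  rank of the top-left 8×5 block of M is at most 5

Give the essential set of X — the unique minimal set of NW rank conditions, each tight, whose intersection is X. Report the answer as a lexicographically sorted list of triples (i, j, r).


Propagating the 24 rank bounds to every northwest block:

  0 0 0 0 1 1 1 1 1 1
  0 0 0 0 1 1 1 2 2 2
  0 0 0 0 1 1 2 3 3 3
  0 0 0 0 1 2 3 4 4 4
  0 0 1 1 2 3 4 5 5 5
  0 0 1 2 3 4 5 6 6 6
  0 0 1 2 3 4 5 6 6 7
  0 1 2 3 4 5 6 7 7 8
  0 1 2 3 4 5 6 7 8 9
  1 2 3 4 5 6 7 8 9 10

the unique w with this rank table is (5, 8, 7, 6, 3, 4, 10, 2, 9, 1).

Fulton essential set (6 of the 28 Rothe cells):

[(2, 7, 1), (3, 6, 1), (4, 4, 0), (7, 2, 0), (7, 9, 6), (9, 1, 0)]


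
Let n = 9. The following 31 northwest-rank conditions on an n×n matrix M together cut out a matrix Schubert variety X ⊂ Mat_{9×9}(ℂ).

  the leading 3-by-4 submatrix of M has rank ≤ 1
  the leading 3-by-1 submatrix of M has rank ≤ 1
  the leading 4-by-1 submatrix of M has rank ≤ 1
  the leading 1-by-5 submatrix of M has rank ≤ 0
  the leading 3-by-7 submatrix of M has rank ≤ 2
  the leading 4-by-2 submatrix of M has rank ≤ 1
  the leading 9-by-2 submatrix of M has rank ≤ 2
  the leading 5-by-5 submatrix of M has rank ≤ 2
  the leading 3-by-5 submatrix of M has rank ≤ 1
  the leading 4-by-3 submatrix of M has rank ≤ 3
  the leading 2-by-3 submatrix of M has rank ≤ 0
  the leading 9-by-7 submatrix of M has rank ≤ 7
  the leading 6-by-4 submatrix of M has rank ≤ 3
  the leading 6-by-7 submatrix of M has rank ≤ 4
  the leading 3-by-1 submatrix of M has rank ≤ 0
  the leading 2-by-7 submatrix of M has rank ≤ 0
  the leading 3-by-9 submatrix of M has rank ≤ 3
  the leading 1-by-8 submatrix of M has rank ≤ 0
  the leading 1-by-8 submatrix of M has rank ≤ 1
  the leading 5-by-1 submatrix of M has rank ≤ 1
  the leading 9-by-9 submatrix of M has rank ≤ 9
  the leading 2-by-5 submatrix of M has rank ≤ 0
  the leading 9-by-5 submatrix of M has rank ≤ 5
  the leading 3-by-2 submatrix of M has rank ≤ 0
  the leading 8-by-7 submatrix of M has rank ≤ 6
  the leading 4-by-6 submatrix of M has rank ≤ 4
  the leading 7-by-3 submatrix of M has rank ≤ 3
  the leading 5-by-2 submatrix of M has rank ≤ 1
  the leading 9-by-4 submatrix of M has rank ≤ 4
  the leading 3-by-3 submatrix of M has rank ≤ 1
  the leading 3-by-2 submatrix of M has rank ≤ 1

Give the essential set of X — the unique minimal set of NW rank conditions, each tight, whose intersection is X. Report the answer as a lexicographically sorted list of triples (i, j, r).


Rank table r_w(9×9) implied by the 31 constraints:

  row 1: 0  0  0  0  0  0  0  0  1
  row 2: 0  0  0  0  0  0  0  1  2
  row 3: 0  0  1  1  1  1  1  2  3
  row 4: 1  1  2  2  2  2  2  3  4
  row 5: 1  1  2  2  2  3  3  4  5
  row 6: 1  2  3  3  3  4  4  5  6
  row 7: 1  2  3  4  4  5  5  6  7
  row 8: 1  2  3  4  5  6  6  7  8
  row 9: 1  2  3  4  5  6  7  8  9

so w = (9, 8, 3, 1, 6, 2, 4, 5, 7).

Rothe diagram D(w) (20 cells), 5 SE-corners (essential conditions):

[(1, 8, 0), (2, 7, 0), (3, 2, 0), (5, 2, 1), (5, 5, 2)]


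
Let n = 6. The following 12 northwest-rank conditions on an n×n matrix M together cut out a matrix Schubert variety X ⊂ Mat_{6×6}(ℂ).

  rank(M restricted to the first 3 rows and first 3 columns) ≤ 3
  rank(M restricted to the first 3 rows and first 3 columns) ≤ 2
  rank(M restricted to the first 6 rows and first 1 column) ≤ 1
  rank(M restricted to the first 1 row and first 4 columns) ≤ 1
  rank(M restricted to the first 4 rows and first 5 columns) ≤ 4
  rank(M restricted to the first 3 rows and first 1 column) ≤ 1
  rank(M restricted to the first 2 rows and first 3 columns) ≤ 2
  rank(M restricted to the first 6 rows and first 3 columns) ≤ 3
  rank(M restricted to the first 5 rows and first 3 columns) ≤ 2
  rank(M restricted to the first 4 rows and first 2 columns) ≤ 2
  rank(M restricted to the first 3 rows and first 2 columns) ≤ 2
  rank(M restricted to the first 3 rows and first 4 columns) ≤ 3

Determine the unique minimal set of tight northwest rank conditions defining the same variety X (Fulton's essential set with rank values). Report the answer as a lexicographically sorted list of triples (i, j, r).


Recovering R(i,j) via the rank-extension bound from the 12 conditions:

  R[1]: 1 1 1 1 1 1
  R[2]: 1 2 2 2 2 2
  R[3]: 1 2 2 3 3 3
  R[4]: 1 2 2 3 4 4
  R[5]: 1 2 2 3 4 5
  R[6]: 1 2 3 4 5 6

so w = (1, 2, 4, 5, 6, 3).

|D(w)|=3, |Ess(w)|=1:

[(5, 3, 2)]


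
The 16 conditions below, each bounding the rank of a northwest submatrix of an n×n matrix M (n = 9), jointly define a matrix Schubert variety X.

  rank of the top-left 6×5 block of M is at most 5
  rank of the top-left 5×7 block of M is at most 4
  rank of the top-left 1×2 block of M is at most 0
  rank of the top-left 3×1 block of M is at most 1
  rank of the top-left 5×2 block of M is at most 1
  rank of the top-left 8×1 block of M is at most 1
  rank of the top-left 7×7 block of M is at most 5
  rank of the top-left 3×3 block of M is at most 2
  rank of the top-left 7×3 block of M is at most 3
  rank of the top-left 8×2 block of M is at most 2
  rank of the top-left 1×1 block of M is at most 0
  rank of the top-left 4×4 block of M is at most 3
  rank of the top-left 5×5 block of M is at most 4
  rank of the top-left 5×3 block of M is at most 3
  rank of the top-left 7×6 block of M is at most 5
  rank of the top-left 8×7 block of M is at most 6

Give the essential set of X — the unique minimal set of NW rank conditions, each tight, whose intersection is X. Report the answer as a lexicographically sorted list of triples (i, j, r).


Recovering R(i,j) via the rank-extension bound from the 16 conditions:

  row 1: 0, 0, 1, 1, 1, 1, 1, 1, 1
  row 2: 1, 1, 2, 2, 2, 2, 2, 2, 2
  row 3: 1, 1, 2, 3, 3, 3, 3, 3, 3
  row 4: 1, 1, 2, 3, 4, 4, 4, 4, 4
  row 5: 1, 1, 2, 3, 4, 4, 4, 5, 5
  row 6: 1, 2, 3, 4, 5, 5, 5, 6, 6
  row 7: 1, 2, 3, 4, 5, 5, 5, 6, 7
  row 8: 1, 2, 3, 4, 5, 6, 6, 7, 8
  row 9: 1, 2, 3, 4, 5, 6, 7, 8, 9

the unique w with this rank table is (3, 1, 4, 5, 8, 2, 9, 6, 7).

|D(w)|=9, |Ess(w)|=4:

[(1, 2, 0), (5, 2, 1), (5, 7, 4), (7, 7, 5)]


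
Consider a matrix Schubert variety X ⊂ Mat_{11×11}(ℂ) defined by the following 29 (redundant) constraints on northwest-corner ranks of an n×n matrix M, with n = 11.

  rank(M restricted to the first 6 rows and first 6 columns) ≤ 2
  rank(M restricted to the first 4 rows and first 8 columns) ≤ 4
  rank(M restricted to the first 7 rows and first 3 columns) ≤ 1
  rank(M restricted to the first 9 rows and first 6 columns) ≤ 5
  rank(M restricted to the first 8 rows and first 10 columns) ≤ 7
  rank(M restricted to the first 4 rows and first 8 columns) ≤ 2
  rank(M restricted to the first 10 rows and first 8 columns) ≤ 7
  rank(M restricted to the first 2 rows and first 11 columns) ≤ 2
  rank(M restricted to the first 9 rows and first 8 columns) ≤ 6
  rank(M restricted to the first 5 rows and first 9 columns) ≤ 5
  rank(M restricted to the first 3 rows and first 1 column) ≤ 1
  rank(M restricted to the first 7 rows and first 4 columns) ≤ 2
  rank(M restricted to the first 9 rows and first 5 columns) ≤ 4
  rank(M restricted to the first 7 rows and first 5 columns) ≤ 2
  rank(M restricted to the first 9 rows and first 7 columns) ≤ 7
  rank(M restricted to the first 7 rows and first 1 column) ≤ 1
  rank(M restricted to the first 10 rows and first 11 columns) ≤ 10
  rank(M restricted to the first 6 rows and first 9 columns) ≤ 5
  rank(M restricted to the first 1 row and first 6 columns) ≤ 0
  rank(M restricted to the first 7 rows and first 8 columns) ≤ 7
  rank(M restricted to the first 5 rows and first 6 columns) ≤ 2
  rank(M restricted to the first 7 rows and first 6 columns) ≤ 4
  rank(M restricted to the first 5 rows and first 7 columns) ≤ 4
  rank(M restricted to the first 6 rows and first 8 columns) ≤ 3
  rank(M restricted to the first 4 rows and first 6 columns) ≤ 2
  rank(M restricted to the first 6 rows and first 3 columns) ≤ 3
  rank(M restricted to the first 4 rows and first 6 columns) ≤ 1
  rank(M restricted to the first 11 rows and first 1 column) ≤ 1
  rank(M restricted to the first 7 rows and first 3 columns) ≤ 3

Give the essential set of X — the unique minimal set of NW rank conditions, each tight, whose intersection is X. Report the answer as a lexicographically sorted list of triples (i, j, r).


Computing R[i][j] = min implied NW-rank bound (n=11, 29 conditions):

  i=1: 0 0 0 0 0 0 1 1 1 1 1
  i=2: 1 1 1 1 1 1 2 2 2 2 2
  i=3: 1 1 1 1 1 1 2 2 3 3 3
  i=4: 1 1 1 1 1 1 2 2 3 4 4
  i=5: 1 1 1 2 2 2 3 3 4 5 5
  i=6: 1 1 1 2 2 2 3 3 4 5 6
  i=7: 1 1 1 2 2 3 4 4 5 6 7
  i=8: 1 2 2 3 3 4 5 5 6 7 8
  i=9: 1 2 3 4 4 5 6 6 7 8 9
  i=10: 1 2 3 4 5 6 7 7 8 9 10
  i=11: 1 2 3 4 5 6 7 8 9 10 11

the unique w with this rank table is (7, 1, 9, 10, 4, 11, 6, 2, 3, 5, 8).

ℓ(w)=28; the 7 essential cells (i,j,r):

[(1, 6, 0), (4, 6, 1), (4, 8, 2), (6, 6, 2), (6, 8, 3), (7, 3, 1), (7, 5, 2)]


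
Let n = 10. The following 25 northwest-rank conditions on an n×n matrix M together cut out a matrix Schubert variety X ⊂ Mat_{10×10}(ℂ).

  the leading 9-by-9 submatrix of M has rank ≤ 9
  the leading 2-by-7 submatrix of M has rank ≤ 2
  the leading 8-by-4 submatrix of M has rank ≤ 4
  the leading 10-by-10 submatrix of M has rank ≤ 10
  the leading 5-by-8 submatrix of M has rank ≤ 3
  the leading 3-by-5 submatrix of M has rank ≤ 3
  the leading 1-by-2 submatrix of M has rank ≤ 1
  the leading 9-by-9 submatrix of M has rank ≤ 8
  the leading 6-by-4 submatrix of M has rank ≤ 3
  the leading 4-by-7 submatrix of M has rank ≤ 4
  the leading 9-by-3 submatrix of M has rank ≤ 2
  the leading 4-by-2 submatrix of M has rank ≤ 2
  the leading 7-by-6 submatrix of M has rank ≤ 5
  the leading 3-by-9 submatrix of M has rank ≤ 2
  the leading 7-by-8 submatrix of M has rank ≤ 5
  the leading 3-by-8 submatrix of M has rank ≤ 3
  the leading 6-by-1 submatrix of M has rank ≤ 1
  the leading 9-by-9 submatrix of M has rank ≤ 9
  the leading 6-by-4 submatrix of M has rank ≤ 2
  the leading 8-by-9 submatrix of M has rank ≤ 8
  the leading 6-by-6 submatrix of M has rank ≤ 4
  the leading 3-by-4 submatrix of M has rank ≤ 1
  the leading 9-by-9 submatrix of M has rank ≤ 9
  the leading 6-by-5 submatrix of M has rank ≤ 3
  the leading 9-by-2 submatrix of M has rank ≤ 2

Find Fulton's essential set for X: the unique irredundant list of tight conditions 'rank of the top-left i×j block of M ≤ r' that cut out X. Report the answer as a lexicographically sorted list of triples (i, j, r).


Reconstructing r_w from the 25 given conditions:

  1 1 1 1 1 1 1 1 1 1
  1 1 1 1 2 2 2 2 2 2
  1 1 1 1 2 2 2 2 2 3
  1 2 2 2 3 3 3 3 3 4
  1 2 2 2 3 3 3 3 4 5
  1 2 2 2 3 4 4 4 5 6
  1 2 2 3 4 5 5 5 6 7
  1 2 2 3 4 5 6 6 7 8
  1 2 2 3 4 5 6 7 8 9
  1 2 3 4 5 6 7 8 9 10

the unique w with this rank table is (1, 5, 10, 2, 9, 6, 4, 7, 8, 3).

Fulton essential set (5 of the 20 Rothe cells):

[(3, 4, 1), (3, 9, 2), (5, 8, 3), (6, 4, 2), (9, 3, 2)]


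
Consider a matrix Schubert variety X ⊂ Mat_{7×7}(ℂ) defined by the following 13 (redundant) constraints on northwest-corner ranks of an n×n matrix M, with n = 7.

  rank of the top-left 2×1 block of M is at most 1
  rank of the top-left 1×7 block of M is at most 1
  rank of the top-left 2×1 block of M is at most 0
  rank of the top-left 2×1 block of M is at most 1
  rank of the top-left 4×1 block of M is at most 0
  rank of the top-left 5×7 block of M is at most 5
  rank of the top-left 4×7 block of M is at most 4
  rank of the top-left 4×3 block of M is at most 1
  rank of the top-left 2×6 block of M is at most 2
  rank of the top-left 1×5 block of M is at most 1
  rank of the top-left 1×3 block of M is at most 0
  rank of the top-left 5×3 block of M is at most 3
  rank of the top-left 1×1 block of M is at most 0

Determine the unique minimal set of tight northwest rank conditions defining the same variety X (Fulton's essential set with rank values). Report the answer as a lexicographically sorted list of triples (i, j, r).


Recovering R(i,j) via the rank-extension bound from the 13 conditions:

  row 1: 0  0  0  1  1  1  1
  row 2: 0  1  1  2  2  2  2
  row 3: 0  1  1  2  3  3  3
  row 4: 0  1  1  2  3  4  4
  row 5: 1  2  2  3  4  5  5
  row 6: 1  2  3  4  5  6  6
  row 7: 1  2  3  4  5  6  7

hence w(1..7) = (4, 2, 5, 6, 1, 3, 7).

3 SE-corners of the 8-cell Rothe diagram give Ess(w):

[(1, 3, 0), (4, 1, 0), (4, 3, 1)]


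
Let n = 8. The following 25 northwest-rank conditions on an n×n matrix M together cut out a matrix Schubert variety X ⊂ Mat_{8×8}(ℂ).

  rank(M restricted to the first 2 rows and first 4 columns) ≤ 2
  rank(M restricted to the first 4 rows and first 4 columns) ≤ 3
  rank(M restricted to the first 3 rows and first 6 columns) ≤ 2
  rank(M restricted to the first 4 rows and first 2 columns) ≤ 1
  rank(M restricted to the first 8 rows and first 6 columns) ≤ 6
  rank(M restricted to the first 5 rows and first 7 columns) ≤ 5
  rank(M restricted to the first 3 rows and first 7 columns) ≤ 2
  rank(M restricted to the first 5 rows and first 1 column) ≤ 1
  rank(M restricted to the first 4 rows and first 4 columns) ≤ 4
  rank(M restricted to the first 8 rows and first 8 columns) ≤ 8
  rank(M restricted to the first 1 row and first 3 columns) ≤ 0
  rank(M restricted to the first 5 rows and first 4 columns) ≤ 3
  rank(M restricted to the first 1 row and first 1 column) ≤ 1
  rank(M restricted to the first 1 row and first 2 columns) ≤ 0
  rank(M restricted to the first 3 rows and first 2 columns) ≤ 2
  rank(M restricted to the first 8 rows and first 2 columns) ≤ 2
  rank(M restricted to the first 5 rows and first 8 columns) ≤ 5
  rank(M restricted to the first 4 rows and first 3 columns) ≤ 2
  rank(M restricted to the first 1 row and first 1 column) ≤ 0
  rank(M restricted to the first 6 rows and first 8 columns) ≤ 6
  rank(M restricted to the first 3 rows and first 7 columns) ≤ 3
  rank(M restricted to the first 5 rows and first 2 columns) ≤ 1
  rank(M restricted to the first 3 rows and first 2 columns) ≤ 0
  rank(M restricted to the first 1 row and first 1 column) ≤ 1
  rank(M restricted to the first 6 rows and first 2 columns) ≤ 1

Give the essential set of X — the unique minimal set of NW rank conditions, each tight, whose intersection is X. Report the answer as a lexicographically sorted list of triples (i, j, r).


The tightest implied rank at each (i,j), from the 25 conditions:

  0 0 0 1 1 1 1 1
  0 0 1 2 2 2 2 2
  0 0 1 2 2 2 2 3
  1 1 2 3 3 3 3 4
  1 1 2 3 4 4 4 5
  1 1 2 3 4 5 5 6
  1 2 3 4 5 6 6 7
  1 2 3 4 5 6 7 8

second differences of R give the permutation w = (4, 3, 8, 1, 5, 6, 2, 7).

4 SE-corners of the 12-cell Rothe diagram give Ess(w):

[(1, 3, 0), (3, 2, 0), (3, 7, 2), (6, 2, 1)]


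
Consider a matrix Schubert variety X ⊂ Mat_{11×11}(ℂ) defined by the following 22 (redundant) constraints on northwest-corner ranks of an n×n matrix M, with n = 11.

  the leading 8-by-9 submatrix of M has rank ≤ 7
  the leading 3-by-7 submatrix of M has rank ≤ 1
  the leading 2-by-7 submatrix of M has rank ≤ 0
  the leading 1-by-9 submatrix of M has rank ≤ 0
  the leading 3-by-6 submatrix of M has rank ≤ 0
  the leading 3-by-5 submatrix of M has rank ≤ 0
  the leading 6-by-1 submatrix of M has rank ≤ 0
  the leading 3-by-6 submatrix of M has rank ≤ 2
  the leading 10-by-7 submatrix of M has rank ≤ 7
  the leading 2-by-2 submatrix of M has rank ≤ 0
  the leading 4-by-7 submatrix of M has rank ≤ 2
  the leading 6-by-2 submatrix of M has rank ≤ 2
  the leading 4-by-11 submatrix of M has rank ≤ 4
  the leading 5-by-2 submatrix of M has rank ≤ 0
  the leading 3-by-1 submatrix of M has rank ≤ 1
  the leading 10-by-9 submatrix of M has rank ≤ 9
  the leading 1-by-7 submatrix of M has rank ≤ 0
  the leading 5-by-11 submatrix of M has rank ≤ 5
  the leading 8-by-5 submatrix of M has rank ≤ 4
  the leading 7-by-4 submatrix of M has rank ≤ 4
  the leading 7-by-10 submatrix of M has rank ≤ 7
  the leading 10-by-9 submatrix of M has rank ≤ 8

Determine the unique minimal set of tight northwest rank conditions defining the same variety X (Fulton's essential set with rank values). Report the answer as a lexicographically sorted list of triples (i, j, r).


The tightest implied rank at each (i,j), from the 22 conditions:

  R[1]: 0, 0, 0, 0, 0, 0, 0, 0, 0, 1, 1
  R[2]: 0, 0, 0, 0, 0, 0, 0, 1, 1, 2, 2
  R[3]: 0, 0, 0, 0, 0, 0, 1, 2, 2, 3, 3
  R[4]: 0, 0, 1, 1, 1, 1, 2, 3, 3, 4, 4
  R[5]: 0, 0, 1, 2, 2, 2, 3, 4, 4, 5, 5
  R[6]: 0, 1, 2, 3, 3, 3, 4, 5, 5, 6, 6
  R[7]: 1, 2, 3, 4, 4, 4, 5, 6, 6, 7, 7
  R[8]: 1, 2, 3, 4, 4, 5, 6, 7, 7, 8, 8
  R[9]: 1, 2, 3, 4, 5, 6, 7, 8, 8, 9, 9
  R[10]: 1, 2, 3, 4, 5, 6, 7, 8, 8, 9, 10
  R[11]: 1, 2, 3, 4, 5, 6, 7, 8, 9, 10, 11

hence w(1..11) = (10, 8, 7, 3, 4, 2, 1, 6, 5, 11, 9).

Fulton essential set (7 of the 29 Rothe cells):

[(1, 9, 0), (2, 7, 0), (3, 6, 0), (5, 2, 0), (6, 1, 0), (8, 5, 4), (10, 9, 8)]


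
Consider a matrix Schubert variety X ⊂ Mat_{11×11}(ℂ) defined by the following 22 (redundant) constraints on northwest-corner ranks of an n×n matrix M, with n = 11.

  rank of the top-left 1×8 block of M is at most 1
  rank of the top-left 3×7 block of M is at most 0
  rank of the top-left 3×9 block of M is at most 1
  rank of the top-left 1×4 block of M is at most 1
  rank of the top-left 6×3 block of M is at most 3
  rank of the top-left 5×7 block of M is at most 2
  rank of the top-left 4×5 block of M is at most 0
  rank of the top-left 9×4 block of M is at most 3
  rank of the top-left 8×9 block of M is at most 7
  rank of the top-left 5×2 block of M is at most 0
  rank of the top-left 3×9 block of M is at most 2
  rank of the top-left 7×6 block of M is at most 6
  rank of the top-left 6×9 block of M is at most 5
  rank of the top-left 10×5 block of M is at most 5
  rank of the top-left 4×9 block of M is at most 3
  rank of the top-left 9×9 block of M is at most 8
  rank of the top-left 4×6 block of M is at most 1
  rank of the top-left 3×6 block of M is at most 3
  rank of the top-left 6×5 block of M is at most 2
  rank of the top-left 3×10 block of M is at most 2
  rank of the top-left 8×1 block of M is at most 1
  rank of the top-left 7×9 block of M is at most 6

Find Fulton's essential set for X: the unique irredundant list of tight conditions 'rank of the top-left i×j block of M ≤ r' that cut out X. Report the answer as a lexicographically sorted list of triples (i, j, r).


Computing R[i][j] = min implied NW-rank bound (n=11, 22 conditions):

  0  0  0  0  0  0  0  1  1  1  1
  0  0  0  0  0  0  0  1  1  2  2
  0  0  0  0  0  0  0  1  1  2  3
  0  0  0  0  0  1  1  2  2  3  4
  0  0  1  1  1  2  2  3  3  4  5
  1  1  2  2  2  3  3  4  4  5  6
  1  2  3  3  3  4  4  5  5  6  7
  1  2  3  3  4  5  5  6  6  7  8
  1  2  3  3  4  5  6  7  7  8  9
  1  2  3  4  5  6  7  8  8  9  10
  1  2  3  4  5  6  7  8  9  10  11

giving w = (8, 10, 11, 6, 3, 1, 2, 5, 7, 4, 9) via Δ²R.

Rothe diagram D(w) (32 cells), 5 SE-corners (essential conditions):

[(3, 7, 0), (3, 9, 1), (4, 5, 0), (5, 2, 0), (9, 4, 3)]


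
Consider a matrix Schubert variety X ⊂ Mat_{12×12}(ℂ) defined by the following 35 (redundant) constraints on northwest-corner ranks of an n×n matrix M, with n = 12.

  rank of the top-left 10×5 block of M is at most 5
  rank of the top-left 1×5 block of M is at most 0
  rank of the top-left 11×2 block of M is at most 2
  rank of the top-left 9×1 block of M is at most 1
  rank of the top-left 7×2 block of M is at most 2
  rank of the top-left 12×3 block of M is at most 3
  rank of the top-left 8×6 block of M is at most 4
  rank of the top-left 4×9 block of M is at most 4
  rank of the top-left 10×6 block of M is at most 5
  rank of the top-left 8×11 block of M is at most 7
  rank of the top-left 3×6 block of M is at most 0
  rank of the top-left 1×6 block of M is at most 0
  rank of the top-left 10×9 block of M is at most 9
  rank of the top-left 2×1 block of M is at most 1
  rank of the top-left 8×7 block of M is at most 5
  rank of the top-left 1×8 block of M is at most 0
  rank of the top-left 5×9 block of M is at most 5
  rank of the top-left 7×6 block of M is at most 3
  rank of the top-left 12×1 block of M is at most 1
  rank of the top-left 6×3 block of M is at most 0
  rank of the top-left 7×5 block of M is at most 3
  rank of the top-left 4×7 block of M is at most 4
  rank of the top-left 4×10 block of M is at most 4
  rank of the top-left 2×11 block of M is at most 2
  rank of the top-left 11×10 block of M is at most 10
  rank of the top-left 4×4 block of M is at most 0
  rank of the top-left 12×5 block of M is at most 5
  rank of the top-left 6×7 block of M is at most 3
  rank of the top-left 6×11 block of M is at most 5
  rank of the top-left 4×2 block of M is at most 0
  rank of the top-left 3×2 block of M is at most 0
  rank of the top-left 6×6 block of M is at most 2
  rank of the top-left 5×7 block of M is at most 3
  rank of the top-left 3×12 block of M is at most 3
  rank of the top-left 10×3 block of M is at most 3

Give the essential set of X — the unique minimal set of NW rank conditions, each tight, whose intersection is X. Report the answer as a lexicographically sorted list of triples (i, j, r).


The tightest implied rank at each (i,j), from the 35 conditions:

  i=1: 0 | 0 | 0 | 0 | 0 | 0 | 0 | 0 | 1 | 1 | 1 | 1
  i=2: 0 | 0 | 0 | 0 | 0 | 0 | 1 | 1 | 2 | 2 | 2 | 2
  i=3: 0 | 0 | 0 | 0 | 0 | 0 | 1 | 2 | 3 | 3 | 3 | 3
  i=4: 0 | 0 | 0 | 0 | 1 | 1 | 2 | 3 | 4 | 4 | 4 | 4
  i=5: 0 | 0 | 0 | 1 | 2 | 2 | 3 | 4 | 5 | 5 | 5 | 5
  i=6: 0 | 0 | 0 | 1 | 2 | 2 | 3 | 4 | 5 | 5 | 5 | 6
  i=7: 1 | 1 | 1 | 2 | 3 | 3 | 4 | 5 | 6 | 6 | 6 | 7
  i=8: 1 | 2 | 2 | 3 | 4 | 4 | 5 | 6 | 7 | 7 | 7 | 8
  i=9: 1 | 2 | 3 | 4 | 5 | 5 | 6 | 7 | 8 | 8 | 8 | 9
  i=10: 1 | 2 | 3 | 4 | 5 | 5 | 6 | 7 | 8 | 9 | 9 | 10
  i=11: 1 | 2 | 3 | 4 | 5 | 6 | 7 | 8 | 9 | 10 | 10 | 11
  i=12: 1 | 2 | 3 | 4 | 5 | 6 | 7 | 8 | 9 | 10 | 11 | 12

second differences of R give the permutation w = (9, 7, 8, 5, 4, 12, 1, 2, 3, 10, 6, 11).

|D(w)|=34, |Ess(w)|=7:

[(1, 8, 0), (3, 6, 0), (4, 4, 0), (6, 3, 0), (6, 6, 2), (6, 11, 5), (10, 6, 5)]
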